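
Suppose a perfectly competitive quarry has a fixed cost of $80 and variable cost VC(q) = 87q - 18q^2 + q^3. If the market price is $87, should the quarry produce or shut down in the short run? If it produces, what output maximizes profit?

Produce at q = 12

Variable cost is VC = 87q - 18q^2 + q^3, so AVC = VC/q = 87 - 18q + q^2 and MC = dTC/dq = 87 - 36q + 3q^2.
AVC is minimized where dAVC/dq = -18 + 2q = 0, at q = 9; min AVC = 87 - 18·9 + 9^2 = $6.
Because $87 ≥ $6, revenue can cover variable cost; the firm operates.
Solving P = MC: -36q + 3q^2 = 0 ⇒ q = 0 or 12. On the upward-sloping branch, q* = 12.
Check: AVC at q = 12 is $15 ≤ P, so revenue covers variable cost.
Profit = P·q − TC = 87·12 − 260 = $784.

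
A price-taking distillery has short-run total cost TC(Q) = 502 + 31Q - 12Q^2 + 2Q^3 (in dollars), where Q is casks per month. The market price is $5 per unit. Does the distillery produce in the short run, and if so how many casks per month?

Shut down

From TC, MC = TC'(Q) = 31 - 24Q + 6Q^2 and AVC = VC/Q = 31 - 12Q + 2Q^2.
The AVC parabola has its vertex at Q = 12/4 = 3, where AVC = 31 - 12·3 + 2·3^2 = $13.
With P < min AVC ($5 < $13), every unit sold adds to the loss.
Best response: produce nothing and absorb the $502 fixed cost.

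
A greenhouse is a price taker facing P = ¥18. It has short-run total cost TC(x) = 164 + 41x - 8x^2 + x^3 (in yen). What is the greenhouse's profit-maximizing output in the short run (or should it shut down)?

Shut down

From TC, MC = TC'(x) = 41 - 16x + 3x^2 and AVC = VC/x = 41 - 8x + x^2.
AVC is minimized where dAVC/dx = -8 + 2x = 0, at x = 4; min AVC = 41 - 8·4 + 4^2 = ¥25.
P = ¥18 lies below min AVC = ¥25; no output level covers variable cost.
Best response: produce nothing and absorb the ¥164 fixed cost.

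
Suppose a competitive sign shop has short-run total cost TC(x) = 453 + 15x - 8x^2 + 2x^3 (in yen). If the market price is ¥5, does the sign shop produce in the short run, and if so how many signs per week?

Shut down

Strip out fixed cost: VC = 15x - 8x^2 + 2x^3. Then AVC = 15 - 8x + 2x^2 and MC = 15 - 16x + 6x^2.
The AVC parabola has its vertex at x = 8/4 = 2, where AVC = 15 - 8·2 + 2·2^2 = ¥7.
P = ¥5 lies below min AVC = ¥7; no output level covers variable cost.
The firm minimizes its loss by shutting down and losing only its fixed cost of ¥453.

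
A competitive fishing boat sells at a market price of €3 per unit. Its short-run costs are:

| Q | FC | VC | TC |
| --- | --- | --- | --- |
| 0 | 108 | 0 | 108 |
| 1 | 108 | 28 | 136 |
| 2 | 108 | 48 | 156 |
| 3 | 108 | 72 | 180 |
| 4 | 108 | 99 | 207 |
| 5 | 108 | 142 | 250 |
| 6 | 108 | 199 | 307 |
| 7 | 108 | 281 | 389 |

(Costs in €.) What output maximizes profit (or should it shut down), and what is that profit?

Q = 0 (shut down); profit = -€108

Profit at each row (π = 3Q − TC): Q=0: -108; Q=1: -133; Q=2: -150; Q=3: -171; Q=4: -195; Q=5: -235; Q=6: -289; Q=7: -368.
Profit is highest at Q = 0. Equivalently, the lowest AVC in the table is 48/2 ≈ €24 at Q = 2, and P = €3 falls below it — price never covers variable cost, so the firm shuts down and loses only its fixed cost.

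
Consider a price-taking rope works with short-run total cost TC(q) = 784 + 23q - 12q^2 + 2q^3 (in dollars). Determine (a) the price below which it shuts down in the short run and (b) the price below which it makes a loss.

AVC = 23 - 12q + 2q^2; minimized at q = 3, giving min AVC = $5. That is the shutdown price.
ATC = 784/q + 23 - 12q + 2q^2. Setting dATC/dq = −784/q^2 − 12 + 4q = 0 gives q = 7 (since 4·7^3 − 12·7^2 = 784).
min ATC = 784/7 + 23 − 12·7 + 2·7^2 = $149. That is the break-even price.
For $5 ≤ P < $149 the firm produces at a loss; below $5 it shuts down.

Shutdown price = $5; break-even price = $149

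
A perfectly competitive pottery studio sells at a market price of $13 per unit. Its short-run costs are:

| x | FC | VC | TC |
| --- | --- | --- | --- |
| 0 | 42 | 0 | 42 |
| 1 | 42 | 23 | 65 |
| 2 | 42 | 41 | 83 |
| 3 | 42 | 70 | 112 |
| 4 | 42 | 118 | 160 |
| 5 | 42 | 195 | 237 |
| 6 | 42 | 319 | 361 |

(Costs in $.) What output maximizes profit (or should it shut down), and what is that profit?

x = 0 (shut down); profit = -$42

Compute π = P·x − TC at each output: x=0: -42; x=1: -52; x=2: -57; x=3: -73; x=4: -108; x=5: -172; x=6: -283.
Profit is highest at x = 0. Equivalently, the lowest AVC in the table is 41/2 ≈ $20.50 at x = 2, and P = $13 falls below it — price never covers variable cost, so the firm shuts down and loses only its fixed cost.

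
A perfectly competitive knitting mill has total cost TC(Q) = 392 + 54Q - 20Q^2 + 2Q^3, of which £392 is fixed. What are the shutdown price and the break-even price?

Shutdown price = £4; break-even price = £68

Shutdown price = min AVC. AVC = 54 - 20Q + 2Q^2, with vertex at Q = 5 and minimum £4.
ATC = 392/Q + 54 - 20Q + 2Q^2. Setting dATC/dQ = −392/Q^2 − 20 + 4Q = 0 gives Q = 7 (since 4·7^3 − 20·7^2 = 392).
min ATC = 392/7 + 54 − 20·7 + 2·7^2 = £68. That is the break-even price.
For £4 ≤ P < £68 the firm produces at a loss; below £4 it shuts down.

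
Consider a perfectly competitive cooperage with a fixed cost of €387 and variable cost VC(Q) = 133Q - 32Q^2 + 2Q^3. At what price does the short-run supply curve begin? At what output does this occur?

Short-run supply begins at min AVC. From VC = 133Q - 32Q^2 + 2Q^3, AVC = 133 - 32Q + 2Q^2.
dAVC/dQ = -32 + 4Q = 0 gives Q = 8. min AVC = 133 - 32·8 + 2·8^2 = 5.
So the shutdown price is €5.

€5 per unit, at Q = 8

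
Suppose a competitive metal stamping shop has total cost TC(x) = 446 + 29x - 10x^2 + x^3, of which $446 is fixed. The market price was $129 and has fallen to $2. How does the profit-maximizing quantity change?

Output falls from 10 to 0 (the firm shuts down)

MC = 29 - 20x + 3x^2; the shutdown threshold is min AVC = $4 (at x = 5).
With P = $129 above the shutdown price, P = MC gives x = 10.
At P = $2 < min AVC = $4, price no longer covers variable cost at any output, so the firm shuts down: x = 0.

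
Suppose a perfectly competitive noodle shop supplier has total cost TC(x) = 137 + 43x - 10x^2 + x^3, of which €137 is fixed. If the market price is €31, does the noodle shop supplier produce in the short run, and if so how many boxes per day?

Produce at x = 6

Variable cost is VC = 43x - 10x^2 + x^3, so AVC = VC/x = 43 - 10x + x^2 and MC = dTC/dx = 43 - 20x + 3x^2.
The AVC parabola has its vertex at x = 10/2 = 5, where AVC = 43 - 10·5 + 5^2 = €18.
Because €31 ≥ €18, revenue can cover variable cost; the firm operates.
Solving P = MC: 12 - 20x + 3x^2 = 0 ⇒ x = 2/3 or 6. On the upward-sloping branch, x* = 6.
Check: AVC at x = 6 is €19 ≤ P, so revenue covers variable cost.
Profit = P·x − TC = 31·6 − 251 = -€65, a loss, but smaller than the €137 fixed cost the firm would lose by shutting down.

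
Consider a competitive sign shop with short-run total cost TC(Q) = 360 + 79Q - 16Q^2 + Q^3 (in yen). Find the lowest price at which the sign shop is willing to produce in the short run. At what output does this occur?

¥15 per unit, at Q = 8

Short-run supply begins at min AVC. From VC = 79Q - 16Q^2 + Q^3, AVC = 79 - 16Q + Q^2.
dAVC/dQ = -16 + 2Q = 0 gives Q = 8. min AVC = 79 - 16·8 + 8^2 = 15.
So the shutdown price is ¥15.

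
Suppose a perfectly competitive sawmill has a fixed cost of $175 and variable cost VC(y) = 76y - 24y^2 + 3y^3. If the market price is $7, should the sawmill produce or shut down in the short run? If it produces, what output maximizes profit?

From TC, MC = TC'(y) = 76 - 48y + 9y^2 and AVC = VC/y = 76 - 24y + 3y^2.
AVC hits its minimum where MC = AVC, at y = 4, giving min AVC = 76 - 24·4 + 3·4^2 = $28.
Since P = $7 < min AVC = $28, price fails to cover variable cost at any output.
Best response: produce nothing and absorb the $175 fixed cost.

Shut down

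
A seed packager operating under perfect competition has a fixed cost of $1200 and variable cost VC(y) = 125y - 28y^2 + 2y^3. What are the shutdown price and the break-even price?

Shutdown price = $27; break-even price = $165

Shutdown price = min AVC. AVC = 125 - 28y + 2y^2, with vertex at y = 7 and minimum $27.
ATC = 1200/y + 125 - 28y + 2y^2. Setting dATC/dy = −1200/y^2 − 28 + 4y = 0 gives y = 10 (since 4·10^3 − 28·10^2 = 1200).
min ATC = 1200/10 + 125 − 28·10 + 2·10^2 = $165. That is the break-even price.
Between these two prices the firm operates at a loss; above $165 it earns a profit.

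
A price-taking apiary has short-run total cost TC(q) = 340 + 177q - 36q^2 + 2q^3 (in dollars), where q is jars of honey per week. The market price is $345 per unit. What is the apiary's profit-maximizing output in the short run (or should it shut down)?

Produce at q = 14

Strip out fixed cost: VC = 177q - 36q^2 + 2q^3. Then AVC = 177 - 36q + 2q^2 and MC = 177 - 72q + 6q^2.
AVC hits its minimum where MC = AVC, at q = 9, giving min AVC = 177 - 36·9 + 2·9^2 = $15.
P = $345 exceeds min AVC = $15, so the firm stays open.
Set P = MC: 345 = 177 - 72q + 6q^2 → -168 - 72q + 6q^2 = 0. The roots are q = -2 and q = 14; the profit-maximizing output is on the rising part of MC, so q* = 14.
Check: AVC at q = 14 is $65 ≤ P, so revenue covers variable cost.
Profit = P·q − TC = 345·14 − 1250 = $3580.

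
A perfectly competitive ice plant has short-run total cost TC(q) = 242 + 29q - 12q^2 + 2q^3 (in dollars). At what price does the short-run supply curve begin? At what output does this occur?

The shutdown price is the minimum of AVC. VC = 29q - 12q^2 + 2q^3, so AVC = 29 - 12q + 2q^2.
At the minimum of AVC, MC = AVC. MC = 29 - 24q + 6q^2; setting MC = AVC gives 4q^2 - 12q = 0, so q = 3. min AVC = 11.
The firm shuts down for any P below $11.

$11 per unit, at q = 3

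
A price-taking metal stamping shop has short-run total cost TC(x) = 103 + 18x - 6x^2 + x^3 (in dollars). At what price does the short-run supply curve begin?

Short-run supply begins at min AVC. From VC = 18x - 6x^2 + x^3, AVC = 18 - 6x + x^2.
dAVC/dx = -6 + 2x = 0 gives x = 3. min AVC = 18 - 6·3 + 3^2 = 9.
So the shutdown price is $9.

$9 per unit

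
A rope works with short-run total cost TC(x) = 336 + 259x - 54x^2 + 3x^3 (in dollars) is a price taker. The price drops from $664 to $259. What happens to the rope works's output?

AVC = 259 - 54x + 3x^2, minimized at x = 9 where min AVC = $16. MC = 259 - 108x + 9x^2.
With P = $664 above the shutdown price, P = MC gives x = 15.
At P = $259 ≥ min AVC, set P = MC: x = 12. The firm stays open but cuts output.

Output falls from 15 to 12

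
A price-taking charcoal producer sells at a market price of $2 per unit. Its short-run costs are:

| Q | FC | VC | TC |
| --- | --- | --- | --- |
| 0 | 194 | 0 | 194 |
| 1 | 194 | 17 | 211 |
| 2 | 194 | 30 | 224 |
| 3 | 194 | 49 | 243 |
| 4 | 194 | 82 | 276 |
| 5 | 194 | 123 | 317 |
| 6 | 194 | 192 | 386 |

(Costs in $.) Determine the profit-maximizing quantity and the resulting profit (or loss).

Profit at each row (π = 2Q − TC): Q=0: -194; Q=1: -209; Q=2: -220; Q=3: -237; Q=4: -268; Q=5: -307; Q=6: -374.
Profit is highest at Q = 0. Equivalently, the lowest AVC in the table is 30/2 ≈ $15 at Q = 2, and P = $2 falls below it — price never covers variable cost, so the firm shuts down and loses only its fixed cost.

Q = 0 (shut down); profit = -$194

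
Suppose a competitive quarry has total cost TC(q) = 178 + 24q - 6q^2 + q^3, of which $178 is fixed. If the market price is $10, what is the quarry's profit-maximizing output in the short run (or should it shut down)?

Shut down

Variable cost is VC = 24q - 6q^2 + q^3, so AVC = VC/q = 24 - 6q + q^2 and MC = dTC/dq = 24 - 12q + 3q^2.
The AVC parabola has its vertex at q = 6/2 = 3, where AVC = 24 - 6·3 + 3^2 = $15.
Since P = $10 < min AVC = $15, price fails to cover variable cost at any output.
The firm minimizes its loss by shutting down and losing only its fixed cost of $178.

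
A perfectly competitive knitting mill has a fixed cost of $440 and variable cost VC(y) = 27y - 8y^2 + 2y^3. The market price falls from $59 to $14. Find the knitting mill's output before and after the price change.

Output falls from 4 to 0 (the firm shuts down)

MC = 27 - 16y + 6y^2; the shutdown threshold is min AVC = $19 (at y = 2).
With P = $59 above the shutdown price, P = MC gives y = 4.
At P = $14 < min AVC = $19, price no longer covers variable cost at any output, so the firm shuts down: y = 0.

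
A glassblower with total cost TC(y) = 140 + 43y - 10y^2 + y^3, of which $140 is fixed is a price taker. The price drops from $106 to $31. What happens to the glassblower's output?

Output falls from 9 to 6

AVC = 43 - 10y + y^2, minimized at y = 5 where min AVC = $18. MC = 43 - 20y + 3y^2.
With P = $106 above the shutdown price, P = MC gives y = 9.
At P = $31 ≥ min AVC, set P = MC: y = 6. The firm stays open but cuts output.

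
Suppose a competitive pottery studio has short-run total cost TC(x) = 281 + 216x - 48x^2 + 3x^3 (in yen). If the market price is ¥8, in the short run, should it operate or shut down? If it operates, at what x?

Shut down

Variable cost is VC = 216x - 48x^2 + 3x^3, so AVC = VC/x = 216 - 48x + 3x^2 and MC = dTC/dx = 216 - 96x + 9x^2.
The AVC parabola has its vertex at x = 48/6 = 8, where AVC = 216 - 48·8 + 3·8^2 = ¥24.
With P < min AVC (¥8 < ¥24), every unit sold adds to the loss.
Shutting down limits the loss to fixed cost, ¥281.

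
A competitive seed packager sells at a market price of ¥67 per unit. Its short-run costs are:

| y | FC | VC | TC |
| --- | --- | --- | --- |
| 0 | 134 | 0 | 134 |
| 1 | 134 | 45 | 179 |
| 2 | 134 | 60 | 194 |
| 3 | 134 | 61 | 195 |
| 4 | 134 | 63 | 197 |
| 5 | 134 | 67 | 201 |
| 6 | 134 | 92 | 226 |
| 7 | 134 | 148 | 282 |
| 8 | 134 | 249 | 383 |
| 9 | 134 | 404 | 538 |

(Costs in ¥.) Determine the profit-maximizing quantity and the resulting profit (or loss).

Compute π = P·y − TC at each output: y=0: -134; y=1: -112; y=2: -60; y=3: 6; y=4: 71; y=5: 134; y=6: 176; y=7: 187; y=8: 153; y=9: 65.
Profit is maximized at y = 7. AVC there is 148/7 = ¥21.14 ≤ P, so producing beats shutting down (which would give -¥134).

y = 7; profit = ¥187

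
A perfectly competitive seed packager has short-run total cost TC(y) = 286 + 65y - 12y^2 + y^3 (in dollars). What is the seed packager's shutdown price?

$29 per unit

Short-run supply begins at min AVC. From VC = 65y - 12y^2 + y^3, AVC = 65 - 12y + y^2.
At the minimum of AVC, MC = AVC. MC = 65 - 24y + 3y^2; setting MC = AVC gives 2y^2 - 12y = 0, so y = 6. min AVC = 29.
The firm shuts down for any P below $29.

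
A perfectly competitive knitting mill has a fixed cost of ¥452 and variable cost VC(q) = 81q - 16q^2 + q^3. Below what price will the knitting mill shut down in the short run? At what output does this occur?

The shutdown price is the minimum of AVC. VC = 81q - 16q^2 + q^3, so AVC = 81 - 16q + q^2.
dAVC/dq = -16 + 2q = 0 gives q = 8. min AVC = 81 - 16·8 + 8^2 = 17.
For P < ¥17 the firm produces nothing.

¥17 per unit, at q = 8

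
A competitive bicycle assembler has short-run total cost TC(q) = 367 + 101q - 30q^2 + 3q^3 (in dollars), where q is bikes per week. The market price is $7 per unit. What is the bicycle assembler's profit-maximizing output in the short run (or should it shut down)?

Shut down

Strip out fixed cost: VC = 101q - 30q^2 + 3q^3. Then AVC = 101 - 30q + 3q^2 and MC = 101 - 60q + 9q^2.
AVC is minimized where dAVC/dq = -30 + 6q = 0, at q = 5; min AVC = 101 - 30·5 + 3·5^2 = $26.
With P < min AVC ($7 < $26), every unit sold adds to the loss.
The firm minimizes its loss by shutting down and losing only its fixed cost of $367.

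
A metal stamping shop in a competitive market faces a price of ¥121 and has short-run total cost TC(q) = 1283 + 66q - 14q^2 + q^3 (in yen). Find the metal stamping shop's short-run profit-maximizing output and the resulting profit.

Profit = -¥315 at q = 11

AVC = 66 - 14q + q^2; min AVC = ¥17 at q = 7. Since P = ¥121 ≥ min AVC, the firm produces.
MC = 66 - 28q + 3q^2. Setting P = MC and taking the root on the rising branch gives q* = 11.
TR = 121·11 = 1331. TC = 1283 + 363 = 1646. Profit = 1331 − 1646 = -¥315.
That loss of ¥315 beats the ¥1283 the firm would lose by shutting down; producing recovers ¥968 of fixed cost.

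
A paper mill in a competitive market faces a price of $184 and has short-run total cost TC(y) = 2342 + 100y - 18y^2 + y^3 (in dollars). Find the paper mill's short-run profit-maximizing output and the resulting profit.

AVC = 100 - 18y + y^2 has its minimum $19 at y = 9; price $184 clears that bar, so the firm operates.
MC = 100 - 36y + 3y^2. Setting P = MC and taking the root on the rising branch gives y* = 14.
TR = 184·14 = 2576. TC = 2342 + 616 = 2958. Profit = 2576 − 2958 = -$382.
Shutting down would mean losing the fixed cost of $2342, so operating at a loss of $382 is better by $1960.

Profit = -$382 at y = 14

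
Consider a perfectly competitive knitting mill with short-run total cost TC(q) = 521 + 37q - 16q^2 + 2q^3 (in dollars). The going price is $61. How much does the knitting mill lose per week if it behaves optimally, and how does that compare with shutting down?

AVC = 37 - 16q + 2q^2; min AVC = $5 at q = 4. Since P = $61 ≥ min AVC, the firm produces.
MC = 37 - 32q + 6q^2. Setting P = MC and taking the root on the rising branch gives q* = 6.
TR = 61·6 = 366. TC = 521 + 78 = 599. Profit = 366 − 599 = -$233.
That loss of $233 beats the $521 the firm would lose by shutting down; producing recovers $288 of fixed cost.

Profit = -$233 at q = 6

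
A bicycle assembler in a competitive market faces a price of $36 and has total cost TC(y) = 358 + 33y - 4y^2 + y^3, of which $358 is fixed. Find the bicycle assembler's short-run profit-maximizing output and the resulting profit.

AVC = 33 - 4y + y^2 has its minimum $29 at y = 2; price $36 clears that bar, so the firm operates.
With MC = 33 - 8y + 3y^2, P = MC on the upward-sloping part at y* = 3.
TR = 36·3 = 108. TC = 358 + 90 = 448. Profit = 108 − 448 = -$340.
By producing, the firm covers all variable cost plus $18 of fixed cost; shutting down would lose the full $358.

Profit = -$340 at y = 3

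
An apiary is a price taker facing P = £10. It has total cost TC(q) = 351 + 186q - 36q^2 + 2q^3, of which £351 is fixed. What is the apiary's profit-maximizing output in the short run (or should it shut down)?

Strip out fixed cost: VC = 186q - 36q^2 + 2q^3. Then AVC = 186 - 36q + 2q^2 and MC = 186 - 72q + 6q^2.
The AVC parabola has its vertex at q = 36/4 = 9, where AVC = 186 - 36·9 + 2·9^2 = £24.
With P < min AVC (£10 < £24), every unit sold adds to the loss.
Best response: produce nothing and absorb the £351 fixed cost.

Shut down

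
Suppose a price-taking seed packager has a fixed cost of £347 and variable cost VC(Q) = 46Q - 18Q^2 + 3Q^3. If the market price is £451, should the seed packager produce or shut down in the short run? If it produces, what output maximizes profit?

Produce at Q = 9

Variable cost is VC = 46Q - 18Q^2 + 3Q^3, so AVC = VC/Q = 46 - 18Q + 3Q^2 and MC = dTC/dQ = 46 - 36Q + 9Q^2.
AVC is minimized where dAVC/dQ = -18 + 6Q = 0, at Q = 3; min AVC = 46 - 18·3 + 3·3^2 = £19.
Since P = £451 ≥ min AVC = £19, price covers variable cost and the firm should produce.
Solving P = MC: -405 - 36Q + 9Q^2 = 0 ⇒ Q = -5 or 9. On the upward-sloping branch, Q* = 9.
Check: AVC at Q = 9 is £127 ≤ P, so revenue covers variable cost.
Profit = P·Q − TC = 451·9 − 1490 = £2569.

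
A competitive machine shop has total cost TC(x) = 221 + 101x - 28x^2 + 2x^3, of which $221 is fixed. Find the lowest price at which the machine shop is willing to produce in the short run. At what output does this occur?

The firm shuts down when price falls below the minimum of average variable cost. AVC = VC/x = 101 - 28x + 2x^2.
dAVC/dx = -28 + 4x = 0 gives x = 7. min AVC = 101 - 28·7 + 2·7^2 = 3.
So the shutdown price is $3.

$3 per unit, at x = 7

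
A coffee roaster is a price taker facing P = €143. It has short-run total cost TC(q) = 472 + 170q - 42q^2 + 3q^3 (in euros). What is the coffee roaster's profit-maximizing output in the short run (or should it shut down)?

From TC, MC = TC'(q) = 170 - 84q + 9q^2 and AVC = VC/q = 170 - 42q + 3q^2.
AVC hits its minimum where MC = AVC, at q = 7, giving min AVC = 170 - 42·7 + 3·7^2 = €23.
P = €143 exceeds min AVC = €23, so the firm stays open.
P = MC gives 27 - 84q + 9q^2 = 0, with roots 1/3 and 9. Take the larger (rising MC): q* = 9.
Check: AVC at q = 9 is €35 ≤ P, so revenue covers variable cost.
Profit = P·q − TC = 143·9 − 787 = €500.

Produce at q = 9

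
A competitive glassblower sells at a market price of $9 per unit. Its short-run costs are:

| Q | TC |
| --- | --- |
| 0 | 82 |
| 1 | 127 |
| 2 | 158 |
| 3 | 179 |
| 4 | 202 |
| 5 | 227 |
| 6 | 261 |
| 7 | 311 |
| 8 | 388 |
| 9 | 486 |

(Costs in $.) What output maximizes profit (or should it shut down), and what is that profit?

Q = 0 (shut down); profit = -$82

Compute π = P·Q − TC at each output: Q=0: -82; Q=1: -118; Q=2: -140; Q=3: -152; Q=4: -166; Q=5: -182; Q=6: -207; Q=7: -248; Q=8: -316; Q=9: -405.
Profit is highest at Q = 0. Equivalently, the lowest AVC in the table is 145/5 ≈ $29 at Q = 5, and P = $9 falls below it — price never covers variable cost, so the firm shuts down and loses only its fixed cost.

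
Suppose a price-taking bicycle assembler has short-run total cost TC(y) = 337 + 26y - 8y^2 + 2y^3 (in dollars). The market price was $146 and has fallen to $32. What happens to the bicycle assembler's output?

Output falls from 6 to 3

MC = 26 - 16y + 6y^2; the shutdown threshold is min AVC = $18 (at y = 2).
With P = $146 above the shutdown price, P = MC gives y = 6.
At P = $32 ≥ min AVC, set P = MC: y = 3. The firm stays open but cuts output.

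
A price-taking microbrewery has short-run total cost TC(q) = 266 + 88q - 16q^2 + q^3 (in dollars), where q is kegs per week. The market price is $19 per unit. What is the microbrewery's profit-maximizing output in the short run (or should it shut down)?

Strip out fixed cost: VC = 88q - 16q^2 + q^3. Then AVC = 88 - 16q + q^2 and MC = 88 - 32q + 3q^2.
AVC hits its minimum where MC = AVC, at q = 8, giving min AVC = 88 - 16·8 + 8^2 = $24.
Since P = $19 < min AVC = $24, price fails to cover variable cost at any output.
Best response: produce nothing and absorb the $266 fixed cost.

Shut down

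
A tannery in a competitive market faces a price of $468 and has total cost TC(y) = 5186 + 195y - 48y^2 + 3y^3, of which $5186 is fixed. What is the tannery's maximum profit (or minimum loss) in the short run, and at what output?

AVC = 195 - 48y + 3y^2; min AVC = $3 at y = 8. Since P = $468 ≥ min AVC, the firm produces.
With MC = 195 - 96y + 9y^2, P = MC on the upward-sloping part at y* = 13.
TR = 468·13 = 6084. TC = 5186 + 1014 = 6200. Profit = 6084 − 6200 = -$116.
By producing, the firm covers all variable cost plus $5070 of fixed cost; shutting down would lose the full $5186.

Profit = -$116 at y = 13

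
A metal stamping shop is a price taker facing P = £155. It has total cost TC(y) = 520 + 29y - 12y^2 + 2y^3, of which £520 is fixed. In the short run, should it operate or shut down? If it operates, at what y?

Produce at y = 7

Variable cost is VC = 29y - 12y^2 + 2y^3, so AVC = VC/y = 29 - 12y + 2y^2 and MC = dTC/dy = 29 - 24y + 6y^2.
AVC is minimized where dAVC/dy = -12 + 4y = 0, at y = 3; min AVC = 29 - 12·3 + 2·3^2 = £11.
P = £155 exceeds min AVC = £11, so the firm stays open.
Solving P = MC: -126 - 24y + 6y^2 = 0 ⇒ y = -3 or 7. On the upward-sloping branch, y* = 7.
Check: AVC at y = 7 is £43 ≤ P, so revenue covers variable cost.
Profit = P·y − TC = 155·7 − 821 = £264.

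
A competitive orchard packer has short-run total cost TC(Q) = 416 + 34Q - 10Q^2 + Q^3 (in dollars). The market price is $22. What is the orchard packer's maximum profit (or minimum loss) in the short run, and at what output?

AVC = 34 - 10Q + Q^2 has its minimum $9 at Q = 5; price $22 clears that bar, so the firm operates.
With MC = 34 - 20Q + 3Q^2, P = MC on the upward-sloping part at Q* = 6.
TR = 22·6 = 132. TC = 416 + 60 = 476. Profit = 132 − 476 = -$344.
By producing, the firm covers all variable cost plus $72 of fixed cost; shutting down would lose the full $416.

Profit = -$344 at Q = 6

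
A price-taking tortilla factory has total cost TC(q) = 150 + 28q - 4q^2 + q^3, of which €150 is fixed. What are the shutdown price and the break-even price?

Shutdown price = €24; break-even price = €63

AVC = 28 - 4q + q^2; minimized at q = 2, giving min AVC = €24. That is the shutdown price.
ATC = 150/q + 28 - 4q + q^2. Setting dATC/dq = −150/q^2 − 4 + 2q = 0 gives q = 5 (since 2·5^3 − 4·5^2 = 150).
min ATC = 150/5 + 28 − 4·5 + 5^2 = €63. That is the break-even price.
For €24 ≤ P < €63 the firm produces at a loss; below €24 it shuts down.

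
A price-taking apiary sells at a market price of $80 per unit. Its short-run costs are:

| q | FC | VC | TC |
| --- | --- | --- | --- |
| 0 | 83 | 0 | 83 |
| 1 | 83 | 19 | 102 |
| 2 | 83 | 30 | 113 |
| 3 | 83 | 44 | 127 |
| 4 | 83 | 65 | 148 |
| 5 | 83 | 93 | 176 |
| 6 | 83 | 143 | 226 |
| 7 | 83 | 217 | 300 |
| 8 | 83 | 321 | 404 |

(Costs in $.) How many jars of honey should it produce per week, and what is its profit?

q = 7; profit = $260

Profit at each row (π = 80q − TC): q=0: -83; q=1: -22; q=2: 47; q=3: 113; q=4: 172; q=5: 224; q=6: 254; q=7: 260; q=8: 236.
Profit is maximized at q = 7. AVC there is 217/7 = $31 ≤ P, so producing beats shutting down (which would give -$83).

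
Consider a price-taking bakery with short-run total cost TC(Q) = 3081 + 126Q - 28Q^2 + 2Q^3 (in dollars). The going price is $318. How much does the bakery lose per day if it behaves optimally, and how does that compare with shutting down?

Profit = -$201 at Q = 12

AVC = 126 - 28Q + 2Q^2 has its minimum $28 at Q = 7; price $318 clears that bar, so the firm operates.
With MC = 126 - 56Q + 6Q^2, P = MC on the upward-sloping part at Q* = 12.
TR = 318·12 = 3816. TC = 3081 + 936 = 4017. Profit = 3816 − 4017 = -$201.
By producing, the firm covers all variable cost plus $2880 of fixed cost; shutting down would lose the full $3081.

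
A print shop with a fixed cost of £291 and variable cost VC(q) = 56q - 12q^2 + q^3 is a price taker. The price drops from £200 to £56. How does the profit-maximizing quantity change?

Output falls from 12 to 8

AVC = 56 - 12q + q^2, minimized at q = 6 where min AVC = £20. MC = 56 - 24q + 3q^2.
At P = £200 ≥ min AVC, set P = MC on the rising branch: q = 12.
At P = £56 ≥ min AVC, set P = MC: q = 8. The firm stays open but cuts output.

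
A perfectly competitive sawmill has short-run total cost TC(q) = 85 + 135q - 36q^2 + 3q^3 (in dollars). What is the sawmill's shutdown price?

The shutdown price is the minimum of AVC. VC = 135q - 36q^2 + 3q^3, so AVC = 135 - 36q + 3q^2.
At the minimum of AVC, MC = AVC. MC = 135 - 72q + 9q^2; setting MC = AVC gives 6q^2 - 36q = 0, so q = 6. min AVC = 27.
For P < $27 the firm produces nothing.

$27 per unit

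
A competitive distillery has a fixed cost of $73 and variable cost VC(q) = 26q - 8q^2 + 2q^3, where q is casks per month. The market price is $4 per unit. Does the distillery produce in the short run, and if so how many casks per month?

Shut down

From TC, MC = TC'(q) = 26 - 16q + 6q^2 and AVC = VC/q = 26 - 8q + 2q^2.
AVC is minimized where dAVC/dq = -8 + 4q = 0, at q = 2; min AVC = 26 - 8·2 + 2·2^2 = $18.
With P < min AVC ($4 < $18), every unit sold adds to the loss.
The firm minimizes its loss by shutting down and losing only its fixed cost of $73.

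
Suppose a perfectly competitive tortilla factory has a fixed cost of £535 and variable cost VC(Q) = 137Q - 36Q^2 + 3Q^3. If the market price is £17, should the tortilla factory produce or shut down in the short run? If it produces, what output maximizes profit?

Shut down

Variable cost is VC = 137Q - 36Q^2 + 3Q^3, so AVC = VC/Q = 137 - 36Q + 3Q^2 and MC = dTC/dQ = 137 - 72Q + 9Q^2.
The AVC parabola has its vertex at Q = 36/6 = 6, where AVC = 137 - 36·6 + 3·6^2 = £29.
Since P = £17 < min AVC = £29, price fails to cover variable cost at any output.
Best response: produce nothing and absorb the £535 fixed cost.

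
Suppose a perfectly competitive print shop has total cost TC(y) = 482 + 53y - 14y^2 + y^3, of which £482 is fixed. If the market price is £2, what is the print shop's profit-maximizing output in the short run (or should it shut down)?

From TC, MC = TC'(y) = 53 - 28y + 3y^2 and AVC = VC/y = 53 - 14y + y^2.
AVC hits its minimum where MC = AVC, at y = 7, giving min AVC = 53 - 14·7 + 7^2 = £4.
With P < min AVC (£2 < £4), every unit sold adds to the loss.
Shutting down limits the loss to fixed cost, £482.

Shut down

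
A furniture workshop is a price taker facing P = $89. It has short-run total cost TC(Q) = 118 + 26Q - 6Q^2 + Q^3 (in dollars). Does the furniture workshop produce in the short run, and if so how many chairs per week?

From TC, MC = TC'(Q) = 26 - 12Q + 3Q^2 and AVC = VC/Q = 26 - 6Q + Q^2.
AVC is minimized where dAVC/dQ = -6 + 2Q = 0, at Q = 3; min AVC = 26 - 6·3 + 3^2 = $17.
Since P = $89 ≥ min AVC = $17, price covers variable cost and the firm should produce.
P = MC gives -63 - 12Q + 3Q^2 = 0, with roots -3 and 7. Take the larger (rising MC): Q* = 7.
Check: AVC at Q = 7 is $33 ≤ P, so revenue covers variable cost.
Profit = P·Q − TC = 89·7 − 349 = $274.

Produce at Q = 7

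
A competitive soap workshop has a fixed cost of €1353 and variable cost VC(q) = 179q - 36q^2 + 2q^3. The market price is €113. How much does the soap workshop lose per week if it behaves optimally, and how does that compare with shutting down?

AVC = 179 - 36q + 2q^2 has its minimum €17 at q = 9; price €113 clears that bar, so the firm operates.
MC = 179 - 72q + 6q^2. Setting P = MC and taking the root on the rising branch gives q* = 11.
TR = 113·11 = 1243. TC = 1353 + 275 = 1628. Profit = 1243 − 1628 = -€385.
Shutting down would mean losing the fixed cost of €1353, so operating at a loss of €385 is better by €968.

Profit = -€385 at q = 11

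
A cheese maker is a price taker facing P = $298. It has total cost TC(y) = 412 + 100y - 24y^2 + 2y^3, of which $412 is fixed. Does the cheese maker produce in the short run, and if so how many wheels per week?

Produce at y = 11

Strip out fixed cost: VC = 100y - 24y^2 + 2y^3. Then AVC = 100 - 24y + 2y^2 and MC = 100 - 48y + 6y^2.
The AVC parabola has its vertex at y = 24/4 = 6, where AVC = 100 - 24·6 + 2·6^2 = $28.
P = $298 exceeds min AVC = $28, so the firm stays open.
P = MC gives -198 - 48y + 6y^2 = 0, with roots -3 and 11. Take the larger (rising MC): y* = 11.
Check: AVC at y = 11 is $78 ≤ P, so revenue covers variable cost.
Profit = P·y − TC = 298·11 − 1270 = $2008.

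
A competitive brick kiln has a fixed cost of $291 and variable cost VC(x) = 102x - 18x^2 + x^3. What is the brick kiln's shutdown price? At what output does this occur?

$21 per unit, at x = 9

Short-run supply begins at min AVC. From VC = 102x - 18x^2 + x^3, AVC = 102 - 18x + x^2.
At the minimum of AVC, MC = AVC. MC = 102 - 36x + 3x^2; setting MC = AVC gives 2x^2 - 18x = 0, so x = 9. min AVC = 21.
The firm shuts down for any P below $21.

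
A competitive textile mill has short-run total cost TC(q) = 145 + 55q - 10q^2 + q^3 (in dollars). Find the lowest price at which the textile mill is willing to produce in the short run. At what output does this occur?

$30 per unit, at q = 5

Short-run supply begins at min AVC. From VC = 55q - 10q^2 + q^3, AVC = 55 - 10q + q^2.
At the minimum of AVC, MC = AVC. MC = 55 - 20q + 3q^2; setting MC = AVC gives 2q^2 - 10q = 0, so q = 5. min AVC = 30.
For P < $30 the firm produces nothing.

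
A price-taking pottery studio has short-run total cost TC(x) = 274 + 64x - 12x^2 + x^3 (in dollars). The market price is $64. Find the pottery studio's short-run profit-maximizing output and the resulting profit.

AVC = 64 - 12x + x^2; min AVC = $28 at x = 6. Since P = $64 ≥ min AVC, the firm produces.
With MC = 64 - 24x + 3x^2, P = MC on the upward-sloping part at x* = 8.
TR = 64·8 = 512. TC = 274 + 256 = 530. Profit = 512 − 530 = -$18.
That loss of $18 beats the $274 the firm would lose by shutting down; producing recovers $256 of fixed cost.

Profit = -$18 at x = 8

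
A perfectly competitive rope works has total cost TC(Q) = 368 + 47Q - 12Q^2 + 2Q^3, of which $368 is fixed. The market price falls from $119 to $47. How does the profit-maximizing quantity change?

MC = 47 - 24Q + 6Q^2; the shutdown threshold is min AVC = $29 (at Q = 3).
At P = $119 ≥ min AVC, set P = MC on the rising branch: Q = 6.
At P = $47 ≥ min AVC, set P = MC: Q = 4. The firm stays open but cuts output.

Output falls from 6 to 4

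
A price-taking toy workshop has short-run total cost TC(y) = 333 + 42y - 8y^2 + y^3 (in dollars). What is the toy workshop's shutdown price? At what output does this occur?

The shutdown price is the minimum of AVC. VC = 42y - 8y^2 + y^3, so AVC = 42 - 8y + y^2.
dAVC/dy = -8 + 2y = 0 gives y = 4. min AVC = 42 - 8·4 + 4^2 = 26.
For P < $26 the firm produces nothing.

$26 per unit, at y = 4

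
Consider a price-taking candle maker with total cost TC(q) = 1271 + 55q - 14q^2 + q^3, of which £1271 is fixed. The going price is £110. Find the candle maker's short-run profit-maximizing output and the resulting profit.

AVC = 55 - 14q + q^2 has its minimum £6 at q = 7; price £110 clears that bar, so the firm operates.
MC = 55 - 28q + 3q^2. Setting P = MC and taking the root on the rising branch gives q* = 11.
TR = 110·11 = 1210. TC = 1271 + 242 = 1513. Profit = 1210 − 1513 = -£303.
By producing, the firm covers all variable cost plus £968 of fixed cost; shutting down would lose the full £1271.

Profit = -£303 at q = 11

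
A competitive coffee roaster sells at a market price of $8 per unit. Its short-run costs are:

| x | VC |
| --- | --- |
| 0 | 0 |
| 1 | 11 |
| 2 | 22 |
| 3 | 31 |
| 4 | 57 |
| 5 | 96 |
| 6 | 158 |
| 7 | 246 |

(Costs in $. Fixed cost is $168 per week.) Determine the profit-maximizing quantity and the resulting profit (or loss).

Compute π = P·x − TC at each output: x=0: -168; x=1: -171; x=2: -174; x=3: -175; x=4: -193; x=5: -224; x=6: -278; x=7: -358.
Profit is highest at x = 0. Equivalently, the lowest AVC in the table is 31/3 ≈ $10.33 at x = 3, and P = $8 falls below it — price never covers variable cost, so the firm shuts down and loses only its fixed cost.

x = 0 (shut down); profit = -$168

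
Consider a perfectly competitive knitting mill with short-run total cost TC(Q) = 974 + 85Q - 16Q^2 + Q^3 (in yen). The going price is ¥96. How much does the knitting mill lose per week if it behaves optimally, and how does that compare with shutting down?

Profit = -¥248 at Q = 11

AVC = 85 - 16Q + Q^2; min AVC = ¥21 at Q = 8. Since P = ¥96 ≥ min AVC, the firm produces.
With MC = 85 - 32Q + 3Q^2, P = MC on the upward-sloping part at Q* = 11.
TR = 96·11 = 1056. TC = 974 + 330 = 1304. Profit = 1056 − 1304 = -¥248.
Shutting down would mean losing the fixed cost of ¥974, so operating at a loss of ¥248 is better by ¥726.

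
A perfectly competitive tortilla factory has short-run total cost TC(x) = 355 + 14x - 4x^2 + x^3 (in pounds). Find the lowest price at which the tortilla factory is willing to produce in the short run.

The shutdown price is the minimum of AVC. VC = 14x - 4x^2 + x^3, so AVC = 14 - 4x + x^2.
dAVC/dx = -4 + 2x = 0 gives x = 2. min AVC = 14 - 4·2 + 2^2 = 10.
The firm shuts down for any P below £10.

£10 per unit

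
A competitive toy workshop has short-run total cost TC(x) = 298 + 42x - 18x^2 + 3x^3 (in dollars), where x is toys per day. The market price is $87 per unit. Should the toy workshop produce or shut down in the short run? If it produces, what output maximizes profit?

Produce at x = 5

From TC, MC = TC'(x) = 42 - 36x + 9x^2 and AVC = VC/x = 42 - 18x + 3x^2.
AVC hits its minimum where MC = AVC, at x = 3, giving min AVC = 42 - 18·3 + 3·3^2 = $15.
Since P = $87 ≥ min AVC = $15, price covers variable cost and the firm should produce.
Set P = MC: 87 = 42 - 36x + 9x^2 → -45 - 36x + 9x^2 = 0. The roots are x = -1 and x = 5; the profit-maximizing output is on the rising part of MC, so x* = 5.
Check: AVC at x = 5 is $27 ≤ P, so revenue covers variable cost.
Profit = P·x − TC = 87·5 − 433 = $2.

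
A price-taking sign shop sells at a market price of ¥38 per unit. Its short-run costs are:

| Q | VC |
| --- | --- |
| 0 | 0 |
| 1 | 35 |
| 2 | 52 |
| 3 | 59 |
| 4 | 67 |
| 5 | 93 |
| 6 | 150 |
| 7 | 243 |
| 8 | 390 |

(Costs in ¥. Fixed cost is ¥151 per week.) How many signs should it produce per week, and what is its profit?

Tabulate TR − TC: Q=0: -151; Q=1: -148; Q=2: -127; Q=3: -96; Q=4: -66; Q=5: -54; Q=6: -73; Q=7: -128; Q=8: -237.
Profit is maximized at Q = 5. AVC there is 93/5 = ¥18.60 ≤ P, so producing beats shutting down (which would give -¥151).

Q = 5; profit = -¥54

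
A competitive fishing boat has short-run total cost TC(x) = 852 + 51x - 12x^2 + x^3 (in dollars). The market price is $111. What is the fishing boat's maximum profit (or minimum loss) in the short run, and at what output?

AVC = 51 - 12x + x^2; min AVC = $15 at x = 6. Since P = $111 ≥ min AVC, the firm produces.
MC = 51 - 24x + 3x^2. Setting P = MC and taking the root on the rising branch gives x* = 10.
TR = 111·10 = 1110. TC = 852 + 310 = 1162. Profit = 1110 − 1162 = -$52.
By producing, the firm covers all variable cost plus $800 of fixed cost; shutting down would lose the full $852.

Profit = -$52 at x = 10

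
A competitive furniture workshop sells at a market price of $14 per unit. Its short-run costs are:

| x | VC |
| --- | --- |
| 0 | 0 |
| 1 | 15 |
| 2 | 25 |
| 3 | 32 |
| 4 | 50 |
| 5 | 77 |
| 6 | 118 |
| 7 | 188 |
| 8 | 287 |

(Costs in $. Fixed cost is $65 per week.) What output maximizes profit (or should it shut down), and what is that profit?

Tabulate TR − TC: x=0: -65; x=1: -66; x=2: -62; x=3: -55; x=4: -59; x=5: -72; x=6: -99; x=7: -155; x=8: -240.
Profit is maximized at x = 3. AVC there is 32/3 = $10.67 ≤ P, so producing beats shutting down (which would give -$65).

x = 3; profit = -$55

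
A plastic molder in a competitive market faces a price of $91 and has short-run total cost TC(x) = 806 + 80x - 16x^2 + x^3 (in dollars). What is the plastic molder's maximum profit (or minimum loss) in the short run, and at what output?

Profit = -$80 at x = 11

AVC = 80 - 16x + x^2 has its minimum $16 at x = 8; price $91 clears that bar, so the firm operates.
With MC = 80 - 32x + 3x^2, P = MC on the upward-sloping part at x* = 11.
TR = 91·11 = 1001. TC = 806 + 275 = 1081. Profit = 1001 − 1081 = -$80.
By producing, the firm covers all variable cost plus $726 of fixed cost; shutting down would lose the full $806.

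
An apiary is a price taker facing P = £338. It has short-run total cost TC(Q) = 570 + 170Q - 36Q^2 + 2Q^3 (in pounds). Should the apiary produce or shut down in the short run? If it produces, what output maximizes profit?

Produce at Q = 14

Variable cost is VC = 170Q - 36Q^2 + 2Q^3, so AVC = VC/Q = 170 - 36Q + 2Q^2 and MC = dTC/dQ = 170 - 72Q + 6Q^2.
AVC is minimized where dAVC/dQ = -36 + 4Q = 0, at Q = 9; min AVC = 170 - 36·9 + 2·9^2 = £8.
Because £338 ≥ £8, revenue can cover variable cost; the firm operates.
P = MC gives -168 - 72Q + 6Q^2 = 0, with roots -2 and 14. Take the larger (rising MC): Q* = 14.
Check: AVC at Q = 14 is £58 ≤ P, so revenue covers variable cost.
Profit = P·Q − TC = 338·14 − 1382 = £3350.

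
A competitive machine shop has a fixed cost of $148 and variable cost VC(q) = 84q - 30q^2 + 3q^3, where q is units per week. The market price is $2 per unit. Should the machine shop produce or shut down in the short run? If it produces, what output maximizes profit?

Shut down

From TC, MC = TC'(q) = 84 - 60q + 9q^2 and AVC = VC/q = 84 - 30q + 3q^2.
The AVC parabola has its vertex at q = 30/6 = 5, where AVC = 84 - 30·5 + 3·5^2 = $9.
Since P = $2 < min AVC = $9, price fails to cover variable cost at any output.
Shutting down limits the loss to fixed cost, $148.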